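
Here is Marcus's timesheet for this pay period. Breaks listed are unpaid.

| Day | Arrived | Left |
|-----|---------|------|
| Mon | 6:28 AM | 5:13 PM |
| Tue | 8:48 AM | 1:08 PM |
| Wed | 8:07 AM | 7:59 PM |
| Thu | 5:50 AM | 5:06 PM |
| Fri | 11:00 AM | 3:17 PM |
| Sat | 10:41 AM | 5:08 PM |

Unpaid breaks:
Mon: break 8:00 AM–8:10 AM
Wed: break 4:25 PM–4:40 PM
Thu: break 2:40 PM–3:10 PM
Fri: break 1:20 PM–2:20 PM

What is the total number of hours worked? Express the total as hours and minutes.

47 h 2 min

Mon: 6:28 AM–5:13 PM = 10 h 45 min; less 10 min break → 10 h 35 min
Tue: 8:48 AM–1:08 PM = 4 h 20 min
Wed: 8:07 AM–7:59 PM = 11 h 52 min; less 15 min break → 11 h 37 min
Thu: 5:50 AM–5:06 PM = 11 h 16 min; less 30 min break → 10 h 46 min
Fri: 11:00 AM–3:17 PM = 4 h 17 min; less 60 min break → 3 h 17 min
Sat: 10:41 AM–5:08 PM = 6 h 27 min
Total: 10 h 35 min + 4 h 20 min + 11 h 37 min + 10 h 46 min + 3 h 17 min + 6 h 27 min = 47 h 2 min.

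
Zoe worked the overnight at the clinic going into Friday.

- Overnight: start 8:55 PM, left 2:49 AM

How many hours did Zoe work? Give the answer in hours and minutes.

5 h 54 min

Overnight: 8:55 PM → midnight = 3 h 5 min; midnight → 2:49 AM = 2 h 49 min; span 5 h 54 min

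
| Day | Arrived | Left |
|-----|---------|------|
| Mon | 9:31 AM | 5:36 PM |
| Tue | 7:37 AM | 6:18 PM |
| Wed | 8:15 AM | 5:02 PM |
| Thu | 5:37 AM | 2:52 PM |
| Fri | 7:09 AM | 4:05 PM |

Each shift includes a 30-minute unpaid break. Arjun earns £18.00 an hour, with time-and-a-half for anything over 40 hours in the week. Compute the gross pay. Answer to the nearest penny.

Mon: 9:31 AM–5:36 PM = 8 h 5 min; less 30 min break → 7 h 35 min
Tue: 7:37 AM–6:18 PM = 10 h 41 min; less 30 min break → 10 h 11 min
Wed: 8:15 AM–5:02 PM = 8 h 47 min; less 30 min break → 8 h 17 min
Thu: 5:37 AM–2:52 PM = 9 h 15 min; less 30 min break → 8 h 45 min
Fri: 7:09 AM–4:05 PM = 8 h 56 min; less 30 min break → 8 h 26 min
Total worked: 43 h 14 min = 2594 min.
Regular 40 h 0 min = 2400 min at £18.00/h; overtime 3 h 14 min = 194 min at £27.00/h.
Pay = (2400 × £18.00 + 194 × £27.00) ÷ 60 = £807.30.

£807.30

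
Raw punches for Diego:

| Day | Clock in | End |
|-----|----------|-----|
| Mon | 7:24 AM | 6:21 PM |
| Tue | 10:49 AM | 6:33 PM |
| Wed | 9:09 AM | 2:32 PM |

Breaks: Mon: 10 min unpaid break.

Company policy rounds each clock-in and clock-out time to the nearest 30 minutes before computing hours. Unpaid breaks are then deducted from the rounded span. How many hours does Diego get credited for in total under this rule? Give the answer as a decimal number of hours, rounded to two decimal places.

23.83 hours

Mon: in 7:24 AM→7:30 AM, out 6:21 PM→6:30 PM; 11 h 0 min − 10 min = 10 h 50 min
Tue: in 10:49 AM→11:00 AM, out 6:33 PM→6:30 PM; 7 h 30 min
Wed: in 9:09 AM→9:00 AM, out 2:32 PM→2:30 PM; 5 h 30 min
Total credited: 23 h 50 min.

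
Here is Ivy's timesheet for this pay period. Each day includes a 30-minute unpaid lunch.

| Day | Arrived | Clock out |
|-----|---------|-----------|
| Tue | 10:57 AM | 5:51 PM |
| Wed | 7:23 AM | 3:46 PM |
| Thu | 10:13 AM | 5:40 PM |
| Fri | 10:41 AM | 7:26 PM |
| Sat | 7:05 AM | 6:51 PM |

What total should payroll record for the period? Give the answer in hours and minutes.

40 h 45 min

Tue: 10:57 AM–5:51 PM = 6 h 54 min; less 30 min break → 6 h 24 min
Wed: 7:23 AM–3:46 PM = 8 h 23 min; less 30 min break → 7 h 53 min
Thu: 10:13 AM–5:40 PM = 7 h 27 min; less 30 min break → 6 h 57 min
Fri: 10:41 AM–7:26 PM = 8 h 45 min; less 30 min break → 8 h 15 min
Sat: 7:05 AM–6:51 PM = 11 h 46 min; less 30 min break → 11 h 16 min
Total: 6 h 24 min + 7 h 53 min + 6 h 57 min + 8 h 15 min + 11 h 16 min = 40 h 45 min.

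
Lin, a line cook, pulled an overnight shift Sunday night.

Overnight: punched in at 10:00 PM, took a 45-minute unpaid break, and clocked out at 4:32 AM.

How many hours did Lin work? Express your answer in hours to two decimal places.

5.78 hours

Overnight: 10:00 PM → midnight = 2 h 0 min; midnight → 4:32 AM = 4 h 32 min; span 6 h 32 min; less 45 min break → 5 h 47 min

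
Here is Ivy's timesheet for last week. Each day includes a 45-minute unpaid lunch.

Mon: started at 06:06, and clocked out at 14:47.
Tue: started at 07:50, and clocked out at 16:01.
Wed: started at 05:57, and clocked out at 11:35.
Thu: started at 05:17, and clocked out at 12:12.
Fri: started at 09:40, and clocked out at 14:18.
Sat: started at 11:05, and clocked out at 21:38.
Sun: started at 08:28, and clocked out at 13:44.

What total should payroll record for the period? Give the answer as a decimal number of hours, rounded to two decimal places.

Mon: 06:06–14:47 = 8 h 41 min; less 45 min break → 7 h 56 min
Tue: 07:50–16:01 = 8 h 11 min; less 45 min break → 7 h 26 min
Wed: 05:57–11:35 = 5 h 38 min; less 45 min break → 4 h 53 min
Thu: 05:17–12:12 = 6 h 55 min; less 45 min break → 6 h 10 min
Fri: 09:40–14:18 = 4 h 38 min; less 45 min break → 3 h 53 min
Sat: 11:05–21:38 = 10 h 33 min; less 45 min break → 9 h 48 min
Sun: 08:28–13:44 = 5 h 16 min; less 45 min break → 4 h 31 min
Total: 7 h 56 min + 7 h 26 min + 4 h 53 min + 6 h 10 min + 3 h 53 min + 9 h 48 min + 4 h 31 min = 44 h 37 min.

44.62 hours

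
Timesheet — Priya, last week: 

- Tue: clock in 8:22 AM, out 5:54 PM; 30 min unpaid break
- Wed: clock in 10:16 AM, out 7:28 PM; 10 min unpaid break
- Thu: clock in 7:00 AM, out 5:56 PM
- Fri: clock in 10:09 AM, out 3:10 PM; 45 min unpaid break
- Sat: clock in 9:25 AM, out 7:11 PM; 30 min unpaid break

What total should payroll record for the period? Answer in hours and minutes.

Tue: 8:22 AM–5:54 PM = 9 h 32 min; less 30 min break → 9 h 2 min
Wed: 10:16 AM–7:28 PM = 9 h 12 min; less 10 min break → 9 h 2 min
Thu: 7:00 AM–5:56 PM = 10 h 56 min
Fri: 10:09 AM–3:10 PM = 5 h 1 min; less 45 min break → 4 h 16 min
Sat: 9:25 AM–7:11 PM = 9 h 46 min; less 30 min break → 9 h 16 min
Total: 9 h 2 min + 9 h 2 min + 10 h 56 min + 4 h 16 min + 9 h 16 min = 42 h 32 min.

42 h 32 min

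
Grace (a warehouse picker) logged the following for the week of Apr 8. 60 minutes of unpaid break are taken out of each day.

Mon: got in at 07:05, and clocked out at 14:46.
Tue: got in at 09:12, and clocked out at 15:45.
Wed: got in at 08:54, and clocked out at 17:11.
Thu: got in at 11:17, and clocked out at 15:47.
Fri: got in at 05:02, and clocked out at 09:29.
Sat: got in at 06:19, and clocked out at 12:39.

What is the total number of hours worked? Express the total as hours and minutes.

Mon: 07:05–14:46 = 7 h 41 min; less 60 min break → 6 h 41 min
Tue: 09:12–15:45 = 6 h 33 min; less 60 min break → 5 h 33 min
Wed: 08:54–17:11 = 8 h 17 min; less 60 min break → 7 h 17 min
Thu: 11:17–15:47 = 4 h 30 min; less 60 min break → 3 h 30 min
Fri: 05:02–09:29 = 4 h 27 min; less 60 min break → 3 h 27 min
Sat: 06:19–12:39 = 6 h 20 min; less 60 min break → 5 h 20 min
Total: 6 h 41 min + 5 h 33 min + 7 h 17 min + 3 h 30 min + 3 h 27 min + 5 h 20 min = 31 h 48 min.

31 h 48 min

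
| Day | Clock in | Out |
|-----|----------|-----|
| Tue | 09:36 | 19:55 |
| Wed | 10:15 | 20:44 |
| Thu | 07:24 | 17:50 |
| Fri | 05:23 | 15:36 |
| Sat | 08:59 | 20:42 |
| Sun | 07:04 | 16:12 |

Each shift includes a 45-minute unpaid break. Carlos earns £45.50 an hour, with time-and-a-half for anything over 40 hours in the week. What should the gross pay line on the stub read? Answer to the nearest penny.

Tue: 09:36–19:55 = 10 h 19 min; less 45 min break → 9 h 34 min
Wed: 10:15–20:44 = 10 h 29 min; less 45 min break → 9 h 44 min
Thu: 07:24–17:50 = 10 h 26 min; less 45 min break → 9 h 41 min
Fri: 05:23–15:36 = 10 h 13 min; less 45 min break → 9 h 28 min
Sat: 08:59–20:42 = 11 h 43 min; less 45 min break → 10 h 58 min
Sun: 07:04–16:12 = 9 h 8 min; less 45 min break → 8 h 23 min
Total worked: 57 h 48 min = 3468 min.
Regular 40 h 0 min = 2400 min at £45.50/h; overtime 17 h 48 min = 1068 min at £68.25/h.
Pay = (2400 × £45.50 + 1068 × £68.25) ÷ 60 = £3034.85.

£3034.85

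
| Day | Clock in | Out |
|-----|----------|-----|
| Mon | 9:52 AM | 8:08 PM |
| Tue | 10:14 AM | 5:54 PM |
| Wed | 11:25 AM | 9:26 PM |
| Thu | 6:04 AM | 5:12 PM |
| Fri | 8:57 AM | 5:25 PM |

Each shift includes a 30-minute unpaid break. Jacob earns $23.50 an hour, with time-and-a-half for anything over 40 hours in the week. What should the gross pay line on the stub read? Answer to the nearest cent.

Mon: 9:52 AM–8:08 PM = 10 h 16 min; less 30 min break → 9 h 46 min
Tue: 10:14 AM–5:54 PM = 7 h 40 min; less 30 min break → 7 h 10 min
Wed: 11:25 AM–9:26 PM = 10 h 1 min; less 30 min break → 9 h 31 min
Thu: 6:04 AM–5:12 PM = 11 h 8 min; less 30 min break → 10 h 38 min
Fri: 8:57 AM–5:25 PM = 8 h 28 min; less 30 min break → 7 h 58 min
Total worked: 45 h 3 min = 2703 min.
Regular 40 h 0 min = 2400 min at $23.50/h; overtime 5 h 3 min = 303 min at $35.25/h.
Pay = (2400 × $23.50 + 303 × $35.25) ÷ 60 = $1118.01.

$1118.01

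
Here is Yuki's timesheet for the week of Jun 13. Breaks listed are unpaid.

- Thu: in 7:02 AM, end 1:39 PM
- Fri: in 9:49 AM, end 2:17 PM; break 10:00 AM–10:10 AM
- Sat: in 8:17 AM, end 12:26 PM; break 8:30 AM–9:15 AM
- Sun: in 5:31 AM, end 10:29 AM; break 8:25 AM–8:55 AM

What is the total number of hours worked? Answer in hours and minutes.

18 h 47 min

Thu: 7:02 AM–1:39 PM = 6 h 37 min
Fri: 9:49 AM–2:17 PM = 4 h 28 min; less 10 min break → 4 h 18 min
Sat: 8:17 AM–12:26 PM = 4 h 9 min; less 45 min break → 3 h 24 min
Sun: 5:31 AM–10:29 AM = 4 h 58 min; less 30 min break → 4 h 28 min
Total: 6 h 37 min + 4 h 18 min + 3 h 24 min + 4 h 28 min = 18 h 47 min.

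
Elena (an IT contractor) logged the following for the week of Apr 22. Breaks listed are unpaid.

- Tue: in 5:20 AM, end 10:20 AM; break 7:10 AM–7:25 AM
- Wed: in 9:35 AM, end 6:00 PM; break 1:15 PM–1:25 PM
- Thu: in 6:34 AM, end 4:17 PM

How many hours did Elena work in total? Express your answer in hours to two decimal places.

Tue: 5:20 AM–10:20 AM = 5 h 0 min; less 15 min break → 4 h 45 min
Wed: 9:35 AM–6:00 PM = 8 h 25 min; less 10 min break → 8 h 15 min
Thu: 6:34 AM–4:17 PM = 9 h 43 min
Total: 4 h 45 min + 8 h 15 min + 9 h 43 min = 22 h 43 min.

22.72 hours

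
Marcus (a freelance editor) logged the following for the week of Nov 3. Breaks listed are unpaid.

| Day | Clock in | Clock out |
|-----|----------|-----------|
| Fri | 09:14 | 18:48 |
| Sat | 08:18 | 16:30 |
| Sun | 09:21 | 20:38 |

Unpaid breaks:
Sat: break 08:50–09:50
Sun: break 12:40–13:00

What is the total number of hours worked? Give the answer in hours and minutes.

27 h 43 min

Fri: 09:14–18:48 = 9 h 34 min
Sat: 08:18–16:30 = 8 h 12 min; less 60 min break → 7 h 12 min
Sun: 09:21–20:38 = 11 h 17 min; less 20 min break → 10 h 57 min
Total: 9 h 34 min + 7 h 12 min + 10 h 57 min = 27 h 43 min.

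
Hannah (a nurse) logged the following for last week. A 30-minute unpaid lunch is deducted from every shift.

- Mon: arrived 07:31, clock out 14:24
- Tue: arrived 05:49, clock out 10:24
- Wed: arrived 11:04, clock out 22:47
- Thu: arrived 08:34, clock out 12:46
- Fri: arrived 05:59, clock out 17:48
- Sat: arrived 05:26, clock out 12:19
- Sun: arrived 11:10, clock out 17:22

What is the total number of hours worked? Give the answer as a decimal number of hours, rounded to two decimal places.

48.78 hours

Mon: 07:31–14:24 = 6 h 53 min; less 30 min break → 6 h 23 min
Tue: 05:49–10:24 = 4 h 35 min; less 30 min break → 4 h 5 min
Wed: 11:04–22:47 = 11 h 43 min; less 30 min break → 11 h 13 min
Thu: 08:34–12:46 = 4 h 12 min; less 30 min break → 3 h 42 min
Fri: 05:59–17:48 = 11 h 49 min; less 30 min break → 11 h 19 min
Sat: 05:26–12:19 = 6 h 53 min; less 30 min break → 6 h 23 min
Sun: 11:10–17:22 = 6 h 12 min; less 30 min break → 5 h 42 min
Total: 6 h 23 min + 4 h 5 min + 11 h 13 min + 3 h 42 min + 11 h 19 min + 6 h 23 min + 5 h 42 min = 48 h 47 min.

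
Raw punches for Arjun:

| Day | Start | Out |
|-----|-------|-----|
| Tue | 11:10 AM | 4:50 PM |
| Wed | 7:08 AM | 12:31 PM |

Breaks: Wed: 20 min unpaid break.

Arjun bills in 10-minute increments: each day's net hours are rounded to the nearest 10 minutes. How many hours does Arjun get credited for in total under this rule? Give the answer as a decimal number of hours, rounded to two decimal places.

Tue: 11:10 AM–4:50 PM = 5 h 40 min → rounds to 5 h 40 min
Wed: 7:08 AM–12:31 PM = 5 h 23 min − 20 min = 5 h 3 min → rounds to 5 h 0 min
Total credited: 10 h 40 min.

10.67 hours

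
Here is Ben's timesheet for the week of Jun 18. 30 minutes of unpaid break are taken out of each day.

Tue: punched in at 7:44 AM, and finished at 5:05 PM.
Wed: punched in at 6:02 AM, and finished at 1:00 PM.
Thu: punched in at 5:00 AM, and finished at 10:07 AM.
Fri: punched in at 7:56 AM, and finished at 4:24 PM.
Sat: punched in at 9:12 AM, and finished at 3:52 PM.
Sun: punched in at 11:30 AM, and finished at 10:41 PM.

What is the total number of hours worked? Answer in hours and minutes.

Tue: 7:44 AM–5:05 PM = 9 h 21 min; less 30 min break → 8 h 51 min
Wed: 6:02 AM–1:00 PM = 6 h 58 min; less 30 min break → 6 h 28 min
Thu: 5:00 AM–10:07 AM = 5 h 7 min; less 30 min break → 4 h 37 min
Fri: 7:56 AM–4:24 PM = 8 h 28 min; less 30 min break → 7 h 58 min
Sat: 9:12 AM–3:52 PM = 6 h 40 min; less 30 min break → 6 h 10 min
Sun: 11:30 AM–10:41 PM = 11 h 11 min; less 30 min break → 10 h 41 min
Total: 8 h 51 min + 6 h 28 min + 4 h 37 min + 7 h 58 min + 6 h 10 min + 10 h 41 min = 44 h 45 min.

44 h 45 min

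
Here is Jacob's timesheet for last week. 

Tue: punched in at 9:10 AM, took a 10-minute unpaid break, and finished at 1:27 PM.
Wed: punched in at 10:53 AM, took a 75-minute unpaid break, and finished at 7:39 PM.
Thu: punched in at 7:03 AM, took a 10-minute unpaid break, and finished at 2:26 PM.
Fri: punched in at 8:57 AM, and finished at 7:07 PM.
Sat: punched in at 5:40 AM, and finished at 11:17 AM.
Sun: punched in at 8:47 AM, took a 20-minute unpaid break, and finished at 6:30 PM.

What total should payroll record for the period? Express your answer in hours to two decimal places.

44.02 hours

Tue: 9:10 AM–1:27 PM = 4 h 17 min; less 10 min break → 4 h 7 min
Wed: 10:53 AM–7:39 PM = 8 h 46 min; less 75 min break → 7 h 31 min
Thu: 7:03 AM–2:26 PM = 7 h 23 min; less 10 min break → 7 h 13 min
Fri: 8:57 AM–7:07 PM = 10 h 10 min
Sat: 5:40 AM–11:17 AM = 5 h 37 min
Sun: 8:47 AM–6:30 PM = 9 h 43 min; less 20 min break → 9 h 23 min
Total: 4 h 7 min + 7 h 31 min + 7 h 13 min + 10 h 10 min + 5 h 37 min + 9 h 23 min = 44 h 1 min.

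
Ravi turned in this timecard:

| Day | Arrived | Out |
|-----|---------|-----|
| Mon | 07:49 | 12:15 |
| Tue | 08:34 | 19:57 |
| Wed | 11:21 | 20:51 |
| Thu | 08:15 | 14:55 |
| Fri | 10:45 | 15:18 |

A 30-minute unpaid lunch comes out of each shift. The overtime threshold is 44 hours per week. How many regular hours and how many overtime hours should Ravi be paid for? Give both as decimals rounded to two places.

Regular 34.03 hours, overtime 0.00 hours

Mon: 07:49–12:15 = 4 h 26 min; less 30 min break → 3 h 56 min
Tue: 08:34–19:57 = 11 h 23 min; less 30 min break → 10 h 53 min
Wed: 11:21–20:51 = 9 h 30 min; less 30 min break → 9 h 0 min
Thu: 08:15–14:55 = 6 h 40 min; less 30 min break → 6 h 10 min
Fri: 10:45–15:18 = 4 h 33 min; less 30 min break → 4 h 3 min
Total worked: 34 h 2 min = 34.03 h.
Threshold 44 h → overtime 0 h 0 min, regular 34 h 2 min.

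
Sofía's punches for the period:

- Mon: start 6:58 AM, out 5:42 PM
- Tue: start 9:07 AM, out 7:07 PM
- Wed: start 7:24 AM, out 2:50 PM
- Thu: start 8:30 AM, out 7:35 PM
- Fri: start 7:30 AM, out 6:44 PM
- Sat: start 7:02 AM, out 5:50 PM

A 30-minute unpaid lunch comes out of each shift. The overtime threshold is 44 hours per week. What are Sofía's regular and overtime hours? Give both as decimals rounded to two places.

Mon: 6:58 AM–5:42 PM = 10 h 44 min; less 30 min break → 10 h 14 min
Tue: 9:07 AM–7:07 PM = 10 h 0 min; less 30 min break → 9 h 30 min
Wed: 7:24 AM–2:50 PM = 7 h 26 min; less 30 min break → 6 h 56 min
Thu: 8:30 AM–7:35 PM = 11 h 5 min; less 30 min break → 10 h 35 min
Fri: 7:30 AM–6:44 PM = 11 h 14 min; less 30 min break → 10 h 44 min
Sat: 7:02 AM–5:50 PM = 10 h 48 min; less 30 min break → 10 h 18 min
Total worked: 58 h 17 min = 58.28 h.
Threshold 44 h → overtime 14 h 17 min, regular 44 h 0 min.

Regular 44.00 hours, overtime 14.28 hours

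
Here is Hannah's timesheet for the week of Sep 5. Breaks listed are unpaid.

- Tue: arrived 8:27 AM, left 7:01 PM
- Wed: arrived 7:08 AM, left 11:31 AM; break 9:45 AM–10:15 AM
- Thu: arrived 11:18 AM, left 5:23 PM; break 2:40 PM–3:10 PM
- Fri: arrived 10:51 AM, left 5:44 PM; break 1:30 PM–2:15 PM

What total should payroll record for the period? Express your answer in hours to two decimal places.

26.17 hours

Tue: 8:27 AM–7:01 PM = 10 h 34 min
Wed: 7:08 AM–11:31 AM = 4 h 23 min; less 30 min break → 3 h 53 min
Thu: 11:18 AM–5:23 PM = 6 h 5 min; less 30 min break → 5 h 35 min
Fri: 10:51 AM–5:44 PM = 6 h 53 min; less 45 min break → 6 h 8 min
Total: 10 h 34 min + 3 h 53 min + 5 h 35 min + 6 h 8 min = 26 h 10 min.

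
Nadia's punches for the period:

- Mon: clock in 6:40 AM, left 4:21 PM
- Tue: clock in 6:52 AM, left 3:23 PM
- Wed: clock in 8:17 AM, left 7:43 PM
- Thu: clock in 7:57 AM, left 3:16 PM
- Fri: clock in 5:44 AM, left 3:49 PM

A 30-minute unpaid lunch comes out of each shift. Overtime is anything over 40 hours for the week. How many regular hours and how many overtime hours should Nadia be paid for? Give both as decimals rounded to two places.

Mon: 6:40 AM–4:21 PM = 9 h 41 min; less 30 min break → 9 h 11 min
Tue: 6:52 AM–3:23 PM = 8 h 31 min; less 30 min break → 8 h 1 min
Wed: 8:17 AM–7:43 PM = 11 h 26 min; less 30 min break → 10 h 56 min
Thu: 7:57 AM–3:16 PM = 7 h 19 min; less 30 min break → 6 h 49 min
Fri: 5:44 AM–3:49 PM = 10 h 5 min; less 30 min break → 9 h 35 min
Total worked: 44 h 32 min = 44.53 h.
Threshold 40 h → overtime 4 h 32 min, regular 40 h 0 min.

Regular 40.00 hours, overtime 4.53 hours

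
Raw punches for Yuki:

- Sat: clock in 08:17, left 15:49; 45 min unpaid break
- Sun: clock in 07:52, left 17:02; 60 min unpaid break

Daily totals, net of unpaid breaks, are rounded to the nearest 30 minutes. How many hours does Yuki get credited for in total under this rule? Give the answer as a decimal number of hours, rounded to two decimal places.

Sat: 08:17–15:49 = 7 h 32 min − 45 min = 6 h 47 min → rounds to 7 h 0 min
Sun: 07:52–17:02 = 9 h 10 min − 60 min = 8 h 10 min → rounds to 8 h 0 min
Total credited: 15 h 0 min.

15.00 hours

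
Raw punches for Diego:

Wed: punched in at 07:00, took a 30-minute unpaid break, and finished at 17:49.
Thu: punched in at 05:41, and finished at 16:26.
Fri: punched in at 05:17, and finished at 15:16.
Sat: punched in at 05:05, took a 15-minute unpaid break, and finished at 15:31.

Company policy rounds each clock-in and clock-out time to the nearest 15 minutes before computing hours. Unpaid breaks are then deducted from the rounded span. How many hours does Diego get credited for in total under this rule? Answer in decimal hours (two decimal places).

41.25 hours

Wed: in 07:00→07:00, out 17:49→17:45; 10 h 45 min − 30 min = 10 h 15 min
Thu: in 05:41→05:45, out 16:26→16:30; 10 h 45 min
Fri: in 05:17→05:15, out 15:16→15:15; 10 h 0 min
Sat: in 05:05→05:00, out 15:31→15:30; 10 h 30 min − 15 min = 10 h 15 min
Total credited: 41 h 15 min.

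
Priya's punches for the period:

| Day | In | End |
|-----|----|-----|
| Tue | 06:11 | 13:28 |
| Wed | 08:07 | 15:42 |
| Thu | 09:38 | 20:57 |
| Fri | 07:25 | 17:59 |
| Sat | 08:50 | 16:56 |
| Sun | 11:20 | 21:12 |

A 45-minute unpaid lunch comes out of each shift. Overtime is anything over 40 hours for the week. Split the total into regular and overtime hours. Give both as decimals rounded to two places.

Tue: 06:11–13:28 = 7 h 17 min; less 45 min break → 6 h 32 min
Wed: 08:07–15:42 = 7 h 35 min; less 45 min break → 6 h 50 min
Thu: 09:38–20:57 = 11 h 19 min; less 45 min break → 10 h 34 min
Fri: 07:25–17:59 = 10 h 34 min; less 45 min break → 9 h 49 min
Sat: 08:50–16:56 = 8 h 6 min; less 45 min break → 7 h 21 min
Sun: 11:20–21:12 = 9 h 52 min; less 45 min break → 9 h 7 min
Total worked: 50 h 13 min = 50.22 h.
Threshold 40 h → overtime 10 h 13 min, regular 40 h 0 min.

Regular 40.00 hours, overtime 10.22 hours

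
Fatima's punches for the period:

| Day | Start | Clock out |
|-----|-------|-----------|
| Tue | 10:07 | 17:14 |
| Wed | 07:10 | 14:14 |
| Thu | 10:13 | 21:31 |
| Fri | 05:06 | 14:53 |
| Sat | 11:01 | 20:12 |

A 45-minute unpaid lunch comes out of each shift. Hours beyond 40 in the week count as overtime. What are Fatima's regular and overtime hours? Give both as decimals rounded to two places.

Regular 40.00 hours, overtime 0.70 hours

Tue: 10:07–17:14 = 7 h 7 min; less 45 min break → 6 h 22 min
Wed: 07:10–14:14 = 7 h 4 min; less 45 min break → 6 h 19 min
Thu: 10:13–21:31 = 11 h 18 min; less 45 min break → 10 h 33 min
Fri: 05:06–14:53 = 9 h 47 min; less 45 min break → 9 h 2 min
Sat: 11:01–20:12 = 9 h 11 min; less 45 min break → 8 h 26 min
Total worked: 40 h 42 min = 40.70 h.
Threshold 40 h → overtime 0 h 42 min, regular 40 h 0 min.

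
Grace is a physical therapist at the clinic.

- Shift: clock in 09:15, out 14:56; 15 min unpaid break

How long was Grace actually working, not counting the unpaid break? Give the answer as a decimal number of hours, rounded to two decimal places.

Shift: 09:15–14:56 = 5 h 41 min; less 15 min break → 5 h 26 min

5.43 hours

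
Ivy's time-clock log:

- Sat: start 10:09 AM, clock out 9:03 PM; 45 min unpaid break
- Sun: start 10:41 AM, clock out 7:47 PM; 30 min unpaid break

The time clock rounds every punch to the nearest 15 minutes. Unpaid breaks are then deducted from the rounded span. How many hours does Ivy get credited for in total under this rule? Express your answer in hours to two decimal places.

Sat: in 10:09 AM→10:15 AM, out 9:03 PM→9:00 PM; 10 h 45 min − 45 min = 10 h 0 min
Sun: in 10:41 AM→10:45 AM, out 7:47 PM→7:45 PM; 9 h 0 min − 30 min = 8 h 30 min
Total credited: 18 h 30 min.

18.50 hours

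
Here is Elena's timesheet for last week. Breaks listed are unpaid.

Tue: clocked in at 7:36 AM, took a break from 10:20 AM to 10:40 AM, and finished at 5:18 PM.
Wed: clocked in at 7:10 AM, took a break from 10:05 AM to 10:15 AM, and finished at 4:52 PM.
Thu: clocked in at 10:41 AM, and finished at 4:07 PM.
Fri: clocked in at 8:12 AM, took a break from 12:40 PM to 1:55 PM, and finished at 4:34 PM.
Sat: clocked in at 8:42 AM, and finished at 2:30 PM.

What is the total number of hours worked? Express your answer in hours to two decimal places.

Tue: 7:36 AM–5:18 PM = 9 h 42 min; less 20 min break → 9 h 22 min
Wed: 7:10 AM–4:52 PM = 9 h 42 min; less 10 min break → 9 h 32 min
Thu: 10:41 AM–4:07 PM = 5 h 26 min
Fri: 8:12 AM–4:34 PM = 8 h 22 min; less 75 min break → 7 h 7 min
Sat: 8:42 AM–2:30 PM = 5 h 48 min
Total: 9 h 22 min + 9 h 32 min + 5 h 26 min + 7 h 7 min + 5 h 48 min = 37 h 15 min.

37.25 hours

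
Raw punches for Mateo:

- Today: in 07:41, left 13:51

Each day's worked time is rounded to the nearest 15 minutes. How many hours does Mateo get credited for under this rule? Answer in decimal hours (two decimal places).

Today: 07:41–13:51 = 6 h 10 min → rounds to 6 h 15 min

6.25 hours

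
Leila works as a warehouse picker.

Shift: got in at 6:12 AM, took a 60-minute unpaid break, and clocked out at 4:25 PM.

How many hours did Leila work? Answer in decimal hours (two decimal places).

9.22 hours

Shift: 6:12 AM–4:25 PM = 10 h 13 min; less 60 min break → 9 h 13 min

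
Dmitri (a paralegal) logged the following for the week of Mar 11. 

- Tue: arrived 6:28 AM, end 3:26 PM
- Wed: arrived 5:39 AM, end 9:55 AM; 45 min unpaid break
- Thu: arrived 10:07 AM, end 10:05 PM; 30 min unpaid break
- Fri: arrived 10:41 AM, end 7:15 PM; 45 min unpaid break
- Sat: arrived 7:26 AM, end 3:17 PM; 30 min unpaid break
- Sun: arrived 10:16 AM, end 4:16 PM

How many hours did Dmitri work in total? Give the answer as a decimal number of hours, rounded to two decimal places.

45.12 hours

Tue: 6:28 AM–3:26 PM = 8 h 58 min
Wed: 5:39 AM–9:55 AM = 4 h 16 min; less 45 min break → 3 h 31 min
Thu: 10:07 AM–10:05 PM = 11 h 58 min; less 30 min break → 11 h 28 min
Fri: 10:41 AM–7:15 PM = 8 h 34 min; less 45 min break → 7 h 49 min
Sat: 7:26 AM–3:17 PM = 7 h 51 min; less 30 min break → 7 h 21 min
Sun: 10:16 AM–4:16 PM = 6 h 0 min
Total: 8 h 58 min + 3 h 31 min + 11 h 28 min + 7 h 49 min + 7 h 21 min + 6 h 0 min = 45 h 7 min.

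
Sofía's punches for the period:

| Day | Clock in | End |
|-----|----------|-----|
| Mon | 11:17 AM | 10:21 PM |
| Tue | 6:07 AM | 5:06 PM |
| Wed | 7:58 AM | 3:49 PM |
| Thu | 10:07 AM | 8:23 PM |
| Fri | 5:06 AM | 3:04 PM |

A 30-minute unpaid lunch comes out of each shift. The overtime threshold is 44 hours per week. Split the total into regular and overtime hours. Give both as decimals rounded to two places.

Mon: 11:17 AM–10:21 PM = 11 h 4 min; less 30 min break → 10 h 34 min
Tue: 6:07 AM–5:06 PM = 10 h 59 min; less 30 min break → 10 h 29 min
Wed: 7:58 AM–3:49 PM = 7 h 51 min; less 30 min break → 7 h 21 min
Thu: 10:07 AM–8:23 PM = 10 h 16 min; less 30 min break → 9 h 46 min
Fri: 5:06 AM–3:04 PM = 9 h 58 min; less 30 min break → 9 h 28 min
Total worked: 47 h 38 min = 47.63 h.
Threshold 44 h → overtime 3 h 38 min, regular 44 h 0 min.

Regular 44.00 hours, overtime 3.63 hours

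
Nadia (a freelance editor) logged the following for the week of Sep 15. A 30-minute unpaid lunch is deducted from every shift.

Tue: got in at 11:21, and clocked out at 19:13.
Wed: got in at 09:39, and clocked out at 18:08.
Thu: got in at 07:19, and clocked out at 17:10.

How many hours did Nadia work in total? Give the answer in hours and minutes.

24 h 42 min

Tue: 11:21–19:13 = 7 h 52 min; less 30 min break → 7 h 22 min
Wed: 09:39–18:08 = 8 h 29 min; less 30 min break → 7 h 59 min
Thu: 07:19–17:10 = 9 h 51 min; less 30 min break → 9 h 21 min
Total: 7 h 22 min + 7 h 59 min + 9 h 21 min = 24 h 42 min.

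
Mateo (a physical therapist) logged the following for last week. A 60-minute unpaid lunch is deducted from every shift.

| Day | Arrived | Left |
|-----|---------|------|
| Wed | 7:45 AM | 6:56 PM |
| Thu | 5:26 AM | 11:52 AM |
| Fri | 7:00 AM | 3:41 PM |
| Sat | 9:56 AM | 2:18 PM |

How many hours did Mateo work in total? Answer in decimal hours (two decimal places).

Wed: 7:45 AM–6:56 PM = 11 h 11 min; less 60 min break → 10 h 11 min
Thu: 5:26 AM–11:52 AM = 6 h 26 min; less 60 min break → 5 h 26 min
Fri: 7:00 AM–3:41 PM = 8 h 41 min; less 60 min break → 7 h 41 min
Sat: 9:56 AM–2:18 PM = 4 h 22 min; less 60 min break → 3 h 22 min
Total: 10 h 11 min + 5 h 26 min + 7 h 41 min + 3 h 22 min = 26 h 40 min.

26.67 hours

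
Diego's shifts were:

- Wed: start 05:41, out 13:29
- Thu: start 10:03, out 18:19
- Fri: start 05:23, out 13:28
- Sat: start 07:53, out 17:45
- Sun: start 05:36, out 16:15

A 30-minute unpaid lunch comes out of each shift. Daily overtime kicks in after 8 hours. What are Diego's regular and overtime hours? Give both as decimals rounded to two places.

Regular 38.65 hours, overtime 3.52 hours

Wed: 05:41–13:29 = 7 h 48 min; less 30 min break → 7 h 18 min
Thu: 10:03–18:19 = 8 h 16 min; less 30 min break → 7 h 46 min
Fri: 05:23–13:28 = 8 h 5 min; less 30 min break → 7 h 35 min
Sat: 07:53–17:45 = 9 h 52 min; less 30 min break → 9 h 22 min
Sun: 05:36–16:15 = 10 h 39 min; less 30 min break → 10 h 9 min
Wed reg 7 h 18 min / OT 0 h 0 min; Thu reg 7 h 46 min / OT 0 h 0 min; Fri reg 7 h 35 min / OT 0 h 0 min; Sat reg 8 h 0 min / OT 1 h 22 min; Sun reg 8 h 0 min / OT 2 h 9 min.
Totals: regular 38 h 39 min, overtime 3 h 31 min.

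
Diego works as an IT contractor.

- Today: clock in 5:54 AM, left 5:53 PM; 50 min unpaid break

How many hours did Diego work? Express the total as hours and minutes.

11 h 9 min

Today: 5:54 AM–5:53 PM = 11 h 59 min; less 50 min break → 11 h 9 min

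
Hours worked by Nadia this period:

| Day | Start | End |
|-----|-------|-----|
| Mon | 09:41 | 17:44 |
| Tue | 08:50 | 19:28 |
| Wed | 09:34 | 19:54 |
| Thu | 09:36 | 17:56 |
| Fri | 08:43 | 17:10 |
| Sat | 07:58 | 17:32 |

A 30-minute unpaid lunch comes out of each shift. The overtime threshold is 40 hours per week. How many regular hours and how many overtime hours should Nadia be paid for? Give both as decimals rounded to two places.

Mon: 09:41–17:44 = 8 h 3 min; less 30 min break → 7 h 33 min
Tue: 08:50–19:28 = 10 h 38 min; less 30 min break → 10 h 8 min
Wed: 09:34–19:54 = 10 h 20 min; less 30 min break → 9 h 50 min
Thu: 09:36–17:56 = 8 h 20 min; less 30 min break → 7 h 50 min
Fri: 08:43–17:10 = 8 h 27 min; less 30 min break → 7 h 57 min
Sat: 07:58–17:32 = 9 h 34 min; less 30 min break → 9 h 4 min
Total worked: 52 h 22 min = 52.37 h.
Threshold 40 h → overtime 12 h 22 min, regular 40 h 0 min.

Regular 40.00 hours, overtime 12.37 hours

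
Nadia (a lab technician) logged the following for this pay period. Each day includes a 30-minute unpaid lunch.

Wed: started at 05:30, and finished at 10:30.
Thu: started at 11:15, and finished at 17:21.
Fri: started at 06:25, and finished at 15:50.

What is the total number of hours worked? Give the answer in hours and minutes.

19 h 1 min

Wed: 05:30–10:30 = 5 h 0 min; less 30 min break → 4 h 30 min
Thu: 11:15–17:21 = 6 h 6 min; less 30 min break → 5 h 36 min
Fri: 06:25–15:50 = 9 h 25 min; less 30 min break → 8 h 55 min
Total: 4 h 30 min + 5 h 36 min + 8 h 55 min = 19 h 1 min.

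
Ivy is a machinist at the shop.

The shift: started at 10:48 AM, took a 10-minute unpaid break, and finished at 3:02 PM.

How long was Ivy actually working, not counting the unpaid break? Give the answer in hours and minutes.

4 h 4 min

The shift: 10:48 AM–3:02 PM = 4 h 14 min; less 10 min break → 4 h 4 min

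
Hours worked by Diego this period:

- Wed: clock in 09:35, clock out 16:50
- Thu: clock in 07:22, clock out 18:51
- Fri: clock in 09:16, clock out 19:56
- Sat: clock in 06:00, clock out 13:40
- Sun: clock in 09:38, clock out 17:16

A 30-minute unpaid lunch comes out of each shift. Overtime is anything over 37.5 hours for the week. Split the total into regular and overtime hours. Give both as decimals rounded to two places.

Wed: 09:35–16:50 = 7 h 15 min; less 30 min break → 6 h 45 min
Thu: 07:22–18:51 = 11 h 29 min; less 30 min break → 10 h 59 min
Fri: 09:16–19:56 = 10 h 40 min; less 30 min break → 10 h 10 min
Sat: 06:00–13:40 = 7 h 40 min; less 30 min break → 7 h 10 min
Sun: 09:38–17:16 = 7 h 38 min; less 30 min break → 7 h 8 min
Total worked: 42 h 12 min = 42.20 h.
Threshold 37.5 h → overtime 4 h 42 min, regular 37 h 30 min.

Regular 37.50 hours, overtime 4.70 hours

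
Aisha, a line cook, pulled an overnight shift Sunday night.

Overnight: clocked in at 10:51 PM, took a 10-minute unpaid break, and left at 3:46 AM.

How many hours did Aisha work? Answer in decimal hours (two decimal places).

4.75 hours

Overnight: 10:51 PM → midnight = 1 h 9 min; midnight → 3:46 AM = 3 h 46 min; span 4 h 55 min; less 10 min break → 4 h 45 min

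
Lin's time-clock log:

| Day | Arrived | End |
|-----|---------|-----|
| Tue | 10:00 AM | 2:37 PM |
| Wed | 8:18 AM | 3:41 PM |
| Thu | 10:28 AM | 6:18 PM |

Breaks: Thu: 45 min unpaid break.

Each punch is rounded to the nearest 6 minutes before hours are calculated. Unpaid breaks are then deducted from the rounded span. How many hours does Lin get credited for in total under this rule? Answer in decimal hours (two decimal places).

19.05 hours

Tue: in 10:00 AM→10:00 AM, out 2:37 PM→2:36 PM; 4 h 36 min
Wed: in 8:18 AM→8:18 AM, out 3:41 PM→3:42 PM; 7 h 24 min
Thu: in 10:28 AM→10:30 AM, out 6:18 PM→6:18 PM; 7 h 48 min − 45 min = 7 h 3 min
Total credited: 19 h 3 min.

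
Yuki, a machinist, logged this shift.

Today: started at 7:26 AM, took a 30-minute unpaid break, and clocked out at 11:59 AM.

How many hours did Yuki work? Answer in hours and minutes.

4 h 3 min

Today: 7:26 AM–11:59 AM = 4 h 33 min; less 30 min break → 4 h 3 min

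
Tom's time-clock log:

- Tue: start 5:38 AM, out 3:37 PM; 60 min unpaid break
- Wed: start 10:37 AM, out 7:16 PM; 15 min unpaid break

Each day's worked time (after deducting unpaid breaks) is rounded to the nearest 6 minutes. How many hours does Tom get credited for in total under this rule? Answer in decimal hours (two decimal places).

17.40 hours

Tue: 5:38 AM–3:37 PM = 9 h 59 min − 60 min = 8 h 59 min → rounds to 9 h 0 min
Wed: 10:37 AM–7:16 PM = 8 h 39 min − 15 min = 8 h 24 min → rounds to 8 h 24 min
Total credited: 17 h 24 min.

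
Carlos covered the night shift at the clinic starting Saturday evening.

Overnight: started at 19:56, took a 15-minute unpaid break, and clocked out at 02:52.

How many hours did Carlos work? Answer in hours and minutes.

Overnight: 19:56 → midnight = 4 h 4 min; midnight → 02:52 = 2 h 52 min; span 6 h 56 min; less 15 min break → 6 h 41 min

6 h 41 min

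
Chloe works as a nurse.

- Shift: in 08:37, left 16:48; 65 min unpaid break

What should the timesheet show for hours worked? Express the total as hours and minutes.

Shift: 08:37–16:48 = 8 h 11 min; less 65 min break → 7 h 6 min

7 h 6 min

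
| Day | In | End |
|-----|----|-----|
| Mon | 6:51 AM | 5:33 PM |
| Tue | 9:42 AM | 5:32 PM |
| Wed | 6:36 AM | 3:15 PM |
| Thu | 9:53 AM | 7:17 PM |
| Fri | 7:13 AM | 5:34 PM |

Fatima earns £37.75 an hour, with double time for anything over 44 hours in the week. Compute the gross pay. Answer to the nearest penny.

£1882.47

Mon: 6:51 AM–5:33 PM = 10 h 42 min
Tue: 9:42 AM–5:32 PM = 7 h 50 min
Wed: 6:36 AM–3:15 PM = 8 h 39 min
Thu: 9:53 AM–7:17 PM = 9 h 24 min
Fri: 7:13 AM–5:34 PM = 10 h 21 min
Total worked: 46 h 56 min = 2816 min.
Regular 44 h 0 min = 2640 min at £37.75/h; overtime 2 h 56 min = 176 min at £75.50/h.
Pay = (2640 × £37.75 + 176 × £75.50) ÷ 60 = £1882.47.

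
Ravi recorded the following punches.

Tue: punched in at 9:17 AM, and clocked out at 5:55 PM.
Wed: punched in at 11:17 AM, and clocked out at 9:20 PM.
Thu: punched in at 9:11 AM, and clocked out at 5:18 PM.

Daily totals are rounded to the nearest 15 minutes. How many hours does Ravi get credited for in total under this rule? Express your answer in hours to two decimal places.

26.75 hours

Tue: 9:17 AM–5:55 PM = 8 h 38 min → rounds to 8 h 45 min
Wed: 11:17 AM–9:20 PM = 10 h 3 min → rounds to 10 h 0 min
Thu: 9:11 AM–5:18 PM = 8 h 7 min → rounds to 8 h 0 min
Total credited: 26 h 45 min.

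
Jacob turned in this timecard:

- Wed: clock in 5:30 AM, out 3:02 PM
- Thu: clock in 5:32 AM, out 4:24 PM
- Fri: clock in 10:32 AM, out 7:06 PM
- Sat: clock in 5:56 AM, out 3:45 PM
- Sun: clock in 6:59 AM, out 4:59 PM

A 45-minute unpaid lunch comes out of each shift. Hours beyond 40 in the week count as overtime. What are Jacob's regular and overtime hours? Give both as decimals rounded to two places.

Wed: 5:30 AM–3:02 PM = 9 h 32 min; less 45 min break → 8 h 47 min
Thu: 5:32 AM–4:24 PM = 10 h 52 min; less 45 min break → 10 h 7 min
Fri: 10:32 AM–7:06 PM = 8 h 34 min; less 45 min break → 7 h 49 min
Sat: 5:56 AM–3:45 PM = 9 h 49 min; less 45 min break → 9 h 4 min
Sun: 6:59 AM–4:59 PM = 10 h 0 min; less 45 min break → 9 h 15 min
Total worked: 45 h 2 min = 45.03 h.
Threshold 40 h → overtime 5 h 2 min, regular 40 h 0 min.

Regular 40.00 hours, overtime 5.03 hours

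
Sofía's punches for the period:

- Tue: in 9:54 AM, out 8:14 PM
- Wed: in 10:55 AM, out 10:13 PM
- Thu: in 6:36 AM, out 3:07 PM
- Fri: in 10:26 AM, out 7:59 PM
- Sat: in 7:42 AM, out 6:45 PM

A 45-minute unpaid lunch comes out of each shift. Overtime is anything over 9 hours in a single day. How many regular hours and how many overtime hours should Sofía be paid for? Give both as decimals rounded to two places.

Tue: 9:54 AM–8:14 PM = 10 h 20 min; less 45 min break → 9 h 35 min
Wed: 10:55 AM–10:13 PM = 11 h 18 min; less 45 min break → 10 h 33 min
Thu: 6:36 AM–3:07 PM = 8 h 31 min; less 45 min break → 7 h 46 min
Fri: 10:26 AM–7:59 PM = 9 h 33 min; less 45 min break → 8 h 48 min
Sat: 7:42 AM–6:45 PM = 11 h 3 min; less 45 min break → 10 h 18 min
Tue reg 9 h 0 min / OT 0 h 35 min; Wed reg 9 h 0 min / OT 1 h 33 min; Thu reg 7 h 46 min / OT 0 h 0 min; Fri reg 8 h 48 min / OT 0 h 0 min; Sat reg 9 h 0 min / OT 1 h 18 min.
Totals: regular 43 h 34 min, overtime 3 h 26 min.

Regular 43.57 hours, overtime 3.43 hours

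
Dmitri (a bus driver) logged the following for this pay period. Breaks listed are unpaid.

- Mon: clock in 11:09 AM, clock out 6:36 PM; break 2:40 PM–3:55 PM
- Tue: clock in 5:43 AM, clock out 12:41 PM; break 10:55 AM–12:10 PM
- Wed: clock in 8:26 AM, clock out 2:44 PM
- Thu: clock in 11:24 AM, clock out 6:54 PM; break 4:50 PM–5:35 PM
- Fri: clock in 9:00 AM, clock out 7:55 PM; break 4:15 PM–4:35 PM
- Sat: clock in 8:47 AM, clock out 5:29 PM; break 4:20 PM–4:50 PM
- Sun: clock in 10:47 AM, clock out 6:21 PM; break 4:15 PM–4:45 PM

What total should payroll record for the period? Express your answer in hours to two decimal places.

50.82 hours

Mon: 11:09 AM–6:36 PM = 7 h 27 min; less 75 min break → 6 h 12 min
Tue: 5:43 AM–12:41 PM = 6 h 58 min; less 75 min break → 5 h 43 min
Wed: 8:26 AM–2:44 PM = 6 h 18 min
Thu: 11:24 AM–6:54 PM = 7 h 30 min; less 45 min break → 6 h 45 min
Fri: 9:00 AM–7:55 PM = 10 h 55 min; less 20 min break → 10 h 35 min
Sat: 8:47 AM–5:29 PM = 8 h 42 min; less 30 min break → 8 h 12 min
Sun: 10:47 AM–6:21 PM = 7 h 34 min; less 30 min break → 7 h 4 min
Total: 6 h 12 min + 5 h 43 min + 6 h 18 min + 6 h 45 min + 10 h 35 min + 8 h 12 min + 7 h 4 min = 50 h 49 min.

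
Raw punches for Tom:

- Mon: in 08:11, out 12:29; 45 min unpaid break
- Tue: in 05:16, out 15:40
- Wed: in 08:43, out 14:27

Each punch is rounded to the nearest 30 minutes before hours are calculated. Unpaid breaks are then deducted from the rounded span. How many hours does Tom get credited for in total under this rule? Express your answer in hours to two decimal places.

19.75 hours

Mon: in 08:11→08:00, out 12:29→12:30; 4 h 30 min − 45 min = 3 h 45 min
Tue: in 05:16→05:30, out 15:40→15:30; 10 h 0 min
Wed: in 08:43→08:30, out 14:27→14:30; 6 h 0 min
Total credited: 19 h 45 min.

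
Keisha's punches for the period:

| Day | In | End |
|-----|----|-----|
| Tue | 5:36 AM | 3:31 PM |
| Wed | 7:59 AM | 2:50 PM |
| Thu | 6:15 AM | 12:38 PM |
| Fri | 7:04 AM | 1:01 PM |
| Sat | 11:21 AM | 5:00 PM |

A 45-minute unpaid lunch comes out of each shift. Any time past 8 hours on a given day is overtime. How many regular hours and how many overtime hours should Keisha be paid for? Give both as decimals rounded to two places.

Tue: 5:36 AM–3:31 PM = 9 h 55 min; less 45 min break → 9 h 10 min
Wed: 7:59 AM–2:50 PM = 6 h 51 min; less 45 min break → 6 h 6 min
Thu: 6:15 AM–12:38 PM = 6 h 23 min; less 45 min break → 5 h 38 min
Fri: 7:04 AM–1:01 PM = 5 h 57 min; less 45 min break → 5 h 12 min
Sat: 11:21 AM–5:00 PM = 5 h 39 min; less 45 min break → 4 h 54 min
Tue reg 8 h 0 min / OT 1 h 10 min; Wed reg 6 h 6 min / OT 0 h 0 min; Thu reg 5 h 38 min / OT 0 h 0 min; Fri reg 5 h 12 min / OT 0 h 0 min; Sat reg 4 h 54 min / OT 0 h 0 min.
Totals: regular 29 h 50 min, overtime 1 h 10 min.

Regular 29.83 hours, overtime 1.17 hours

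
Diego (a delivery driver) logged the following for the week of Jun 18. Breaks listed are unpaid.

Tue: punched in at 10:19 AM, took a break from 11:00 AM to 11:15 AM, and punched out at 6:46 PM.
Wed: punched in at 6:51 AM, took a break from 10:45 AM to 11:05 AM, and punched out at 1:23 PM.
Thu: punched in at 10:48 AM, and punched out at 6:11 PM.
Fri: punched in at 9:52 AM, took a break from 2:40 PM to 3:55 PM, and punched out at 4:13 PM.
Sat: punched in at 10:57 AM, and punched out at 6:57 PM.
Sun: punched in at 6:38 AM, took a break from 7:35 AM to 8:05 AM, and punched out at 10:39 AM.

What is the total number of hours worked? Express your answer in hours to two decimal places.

38.40 hours

Tue: 10:19 AM–6:46 PM = 8 h 27 min; less 15 min break → 8 h 12 min
Wed: 6:51 AM–1:23 PM = 6 h 32 min; less 20 min break → 6 h 12 min
Thu: 10:48 AM–6:11 PM = 7 h 23 min
Fri: 9:52 AM–4:13 PM = 6 h 21 min; less 75 min break → 5 h 6 min
Sat: 10:57 AM–6:57 PM = 8 h 0 min
Sun: 6:38 AM–10:39 AM = 4 h 1 min; less 30 min break → 3 h 31 min
Total: 8 h 12 min + 6 h 12 min + 7 h 23 min + 5 h 6 min + 8 h 0 min + 3 h 31 min = 38 h 24 min.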